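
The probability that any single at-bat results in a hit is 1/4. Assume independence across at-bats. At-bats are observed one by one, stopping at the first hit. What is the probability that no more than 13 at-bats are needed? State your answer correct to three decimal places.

Y = number of at-bats to the first success; geometric, p = 0.25.
P(Y ≤ 13) = 1 − (1−p)^13 = 1 − 0.02376 = 0.97624

0.976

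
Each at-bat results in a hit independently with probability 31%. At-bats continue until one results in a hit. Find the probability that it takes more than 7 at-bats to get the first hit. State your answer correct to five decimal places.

0.07446

Y = number of at-bats to the first success; geometric, p = 0.31.
P(Y > 7) = P(first 7 all fail) = (1−p)^7 = 0.0744635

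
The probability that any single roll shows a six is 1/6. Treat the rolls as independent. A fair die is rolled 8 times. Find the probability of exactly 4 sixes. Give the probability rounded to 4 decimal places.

0.0260

X ~ Binomial(n=8, p=0.166667).
P(X=4) = C(8,4) · p^4 · (1−p)^4
= 70 · 0.0007716 · 0.48225 = 0.026048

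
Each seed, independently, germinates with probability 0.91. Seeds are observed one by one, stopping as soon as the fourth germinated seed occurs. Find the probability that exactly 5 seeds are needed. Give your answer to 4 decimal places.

0.2469

Y = trial on which the fourth success occurs; negative binomial, r=4, p=0.91.
P(Y=5) = C(4,3) · p^4 · (1−p)^1
= 4 · 0.68575 · 0.09 = 0.246870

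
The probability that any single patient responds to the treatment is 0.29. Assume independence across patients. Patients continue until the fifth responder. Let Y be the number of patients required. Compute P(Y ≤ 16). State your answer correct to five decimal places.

Finishing within 16 patients ⇔ at least 5 successes in the first 16. With X ~ Binomial(16, 0.29), P(Y ≤ 16) = 1 − P(X ≤ 4).
  k=0: C(16,0)·0.29^0·0.71^16 = 0.0041700
  k=1: C(16,1)·0.29^1·0.71^15 = 0.0272517
  k=2: C(16,2)·0.29^2·0.71^14 = 0.0834822
  k=3: C(16,3)·0.29^3·0.71^13 = 0.1591258
  k=4: C(16,4)·0.29^4·0.71^12 = 0.2112339
1 − 0.4852636 = 0.5147364

0.51474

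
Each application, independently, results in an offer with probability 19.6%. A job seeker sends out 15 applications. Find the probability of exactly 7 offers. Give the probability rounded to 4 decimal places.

X ~ Binomial(n=15, p=0.196).
P(X=7) = C(15,7) · p^7 · (1−p)^8
= 6435 · 1.1112e-05 · 0.1746 = 0.012485

0.0125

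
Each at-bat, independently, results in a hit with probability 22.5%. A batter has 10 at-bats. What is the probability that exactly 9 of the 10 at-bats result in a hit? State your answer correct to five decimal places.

0.00001

X ~ Binomial(n=10, p=0.225).
P(X=9) = C(10,9) · p^9 · (1−p)^1
= 10 · 1.4779e-06 · 0.775 = 0.0000115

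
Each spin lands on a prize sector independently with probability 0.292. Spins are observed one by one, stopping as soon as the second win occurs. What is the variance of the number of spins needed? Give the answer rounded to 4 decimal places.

16.6072

Y = total spins until the second success; negative binomial with r=2, p=0.292.
Var(Y) = r(1−p)/p² = 2·0.708 / 0.292² = 16.607243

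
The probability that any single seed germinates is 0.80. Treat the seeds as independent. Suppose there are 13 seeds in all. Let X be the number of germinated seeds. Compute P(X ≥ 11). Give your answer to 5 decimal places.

0.50165

X ~ Binomial(13, 0.80); P(X ≥ 11) = Σ C(13,k) p^k (1−p)^(13−k) over k:
  k=11: C(13,11)·0.80^11·0.20^2 = 0.2680060
  k=12: C(13,12)·0.80^12·0.20^1 = 0.1786706
  k=13: C(13,13)·0.80^13·0.20^0 = 0.0549756
Total = 0.5016522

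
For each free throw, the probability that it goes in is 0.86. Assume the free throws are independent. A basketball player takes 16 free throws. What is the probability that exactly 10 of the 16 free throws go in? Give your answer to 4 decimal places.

0.0133

X ~ Binomial(n=16, p=0.86).
P(X=10) = C(16,10) · p^10 · (1−p)^6
= 8008 · 0.2213 · 7.5295e-06 = 0.013344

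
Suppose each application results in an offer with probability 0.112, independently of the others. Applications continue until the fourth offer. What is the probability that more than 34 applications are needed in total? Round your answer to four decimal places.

Needing more than 34 applications ⇔ fewer than 4 successes in the first 34. With X ~ Binomial(34, 0.112), P(Y > 34) = P(X ≤ 3).
  k=0: C(34,0)·0.112^0·0.888^34 = 0.017621
  k=1: C(34,1)·0.112^1·0.888^33 = 0.075566
  k=2: C(34,2)·0.112^2·0.888^32 = 0.157258
  k=3: C(34,3)·0.112^3·0.888^31 = 0.211567
P(X ≤ 3) = 0.462012

0.4620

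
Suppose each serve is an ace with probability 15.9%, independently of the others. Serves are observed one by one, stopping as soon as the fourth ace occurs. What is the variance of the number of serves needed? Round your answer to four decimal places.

133.0644

Y = total serves until the fourth success; negative binomial with r=4, p=0.159.
Var(Y) = r(1−p)/p² = 4·0.841 / 0.159² = 133.064357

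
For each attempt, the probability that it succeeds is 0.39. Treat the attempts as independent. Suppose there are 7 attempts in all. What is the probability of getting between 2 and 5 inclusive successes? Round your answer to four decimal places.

0.8115

X ~ Binomial(7, 0.39); P(2 ≤ X ≤ 5) = Σ C(7,k) p^k (1−p)^(7−k) over k:
  k=2: C(7,2)·0.39^2·0.61^5 = 0.269773
  k=3: C(7,3)·0.39^3·0.61^4 = 0.287463
  k=4: C(7,4)·0.39^4·0.61^3 = 0.183788
  k=5: C(7,5)·0.39^5·0.61^2 = 0.070502
Total = 0.811525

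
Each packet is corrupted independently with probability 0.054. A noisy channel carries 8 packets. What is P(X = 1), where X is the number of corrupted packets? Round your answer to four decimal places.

0.2929

X ~ Binomial(n=8, p=0.054).
P(X=1) = C(8,1) · p^1 · (1−p)^7
= 8 · 0.054 · 0.67801 = 0.292902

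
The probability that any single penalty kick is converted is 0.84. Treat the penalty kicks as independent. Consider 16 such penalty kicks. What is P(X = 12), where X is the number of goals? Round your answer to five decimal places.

X ~ Binomial(n=16, p=0.84).
P(X=12) = C(16,12) · p^12 · (1−p)^4
= 1820 · 0.12341 · 0.00065536 = 0.1471983

0.14720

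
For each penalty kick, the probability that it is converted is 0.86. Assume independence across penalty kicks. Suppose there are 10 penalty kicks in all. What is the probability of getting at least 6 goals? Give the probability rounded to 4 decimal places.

0.9927

X ~ Binomial(10, 0.86); P(X ≥ 6) = Σ C(10,k) p^k (1−p)^(10−k) over k:
  k=6: C(10,6)·0.86^6·0.14^4 = 0.032638
  k=7: C(10,7)·0.86^7·0.14^3 = 0.114566
  k=8: C(10,8)·0.86^8·0.14^2 = 0.263910
  k=9: C(10,9)·0.86^9·0.14^1 = 0.360258
  k=10: C(10,10)·0.86^10·0.14^0 = 0.221302
Total = 0.992674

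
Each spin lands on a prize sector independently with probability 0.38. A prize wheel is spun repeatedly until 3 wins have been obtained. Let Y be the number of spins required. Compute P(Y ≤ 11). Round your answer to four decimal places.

0.8522

Finishing within 11 spins ⇔ at least 3 successes in the first 11. With X ~ Binomial(11, 0.38), P(Y ≤ 11) = 1 − P(X ≤ 2).
  k=0: C(11,0)·0.38^0·0.62^11 = 0.005204
  k=1: C(11,1)·0.38^1·0.62^10 = 0.035083
  k=2: C(11,2)·0.38^2·0.62^9 = 0.107512
1 − 0.147798 = 0.852202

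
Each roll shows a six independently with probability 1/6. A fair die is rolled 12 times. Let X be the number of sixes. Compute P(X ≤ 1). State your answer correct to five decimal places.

0.38133

X ~ Binomial(12, 0.166667); P(X ≤ 1) = Σ C(12,k) p^k (1−p)^(12−k) over k:
  k=0: C(12,0)·0.166667^0·0.833333^12 = 0.1121567
  k=1: C(12,1)·0.166667^1·0.833333^11 = 0.2691760
Total = 0.3813326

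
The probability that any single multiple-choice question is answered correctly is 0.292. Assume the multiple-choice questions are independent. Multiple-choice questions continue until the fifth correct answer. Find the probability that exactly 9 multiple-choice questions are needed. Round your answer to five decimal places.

0.03734

Y = trial on which the fifth success occurs; negative binomial, r=5, p=0.292.
P(Y=9) = C(8,4) · p^5 · (1−p)^4
= 70 · 0.0021228 · 0.25127 = 0.0373375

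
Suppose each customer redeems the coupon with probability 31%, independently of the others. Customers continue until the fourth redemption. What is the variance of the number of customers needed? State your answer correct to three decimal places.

28.720

Y = total customers until the fourth success; negative binomial with r=4, p=0.31.
Var(Y) = r(1−p)/p² = 4·0.69 / 0.31² = 28.72008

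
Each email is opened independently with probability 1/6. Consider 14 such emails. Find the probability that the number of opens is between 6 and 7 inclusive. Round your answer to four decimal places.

X ~ Binomial(14, 0.166667); P(6 ≤ X ≤ 7) = Σ C(14,k) p^k (1−p)^(14−k) over k:
  k=6: C(14,6)·0.166667^6·0.833333^8 = 0.014969
  k=7: C(14,7)·0.166667^7·0.833333^7 = 0.003422
Total = 0.018391

0.0184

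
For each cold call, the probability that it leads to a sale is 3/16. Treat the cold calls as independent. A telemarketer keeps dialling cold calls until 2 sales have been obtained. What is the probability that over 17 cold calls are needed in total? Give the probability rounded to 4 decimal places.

Needing more than 17 cold calls ⇔ fewer than 2 successes in the first 17. With X ~ Binomial(17, 0.1875), P(Y > 17) = P(X ≤ 1).
  k=0: C(17,0)·0.1875^0·0.8125^17 = 0.029309
  k=1: C(17,1)·0.1875^1·0.8125^16 = 0.114980
P(X ≤ 1) = 0.144289

0.1443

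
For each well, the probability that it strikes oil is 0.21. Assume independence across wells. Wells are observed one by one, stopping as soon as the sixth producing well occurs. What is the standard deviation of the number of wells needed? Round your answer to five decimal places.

10.36740

Y = total wells until the sixth success; negative binomial with r=6, p=0.21.
SD(Y) = √[r(1−p)/p²] = √(107.4829932) = 10.3674005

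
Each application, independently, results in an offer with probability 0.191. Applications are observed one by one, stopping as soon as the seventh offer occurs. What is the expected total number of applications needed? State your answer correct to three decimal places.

36.649

Y = total applications until the seventh success; negative binomial with r=7, p=0.191.
E[Y] = r / p = 7 / 0.191 = 36.64921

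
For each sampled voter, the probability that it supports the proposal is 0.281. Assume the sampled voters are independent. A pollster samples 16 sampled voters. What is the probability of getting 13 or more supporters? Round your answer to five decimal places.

0.00002

X ~ Binomial(16, 0.281); P(X ≥ 13) = Σ C(16,k) p^k (1−p)^(16−k) over k:
  k=13: C(16,13)·0.281^13·0.719^3 = 0.0000142
  k=14: C(16,14)·0.281^14·0.719^2 = 0.0000012
  k=15: C(16,15)·0.281^15·0.719^1 = 0.0000001
  k=16: C(16,16)·0.281^16·0.719^0 = 0.0000000
Total = 0.0000154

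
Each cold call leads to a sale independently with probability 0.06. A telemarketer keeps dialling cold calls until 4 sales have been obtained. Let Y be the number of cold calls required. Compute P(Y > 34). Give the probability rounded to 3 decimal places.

0.855

Needing more than 34 cold calls ⇔ fewer than 4 successes in the first 34. With X ~ Binomial(34, 0.06), P(Y > 34) = P(X ≤ 3).
  k=0: C(34,0)·0.06^0·0.94^34 = 0.12200
  k=1: C(34,1)·0.06^1·0.94^33 = 0.26476
  k=2: C(34,2)·0.06^2·0.94^32 = 0.27884
  k=3: C(34,3)·0.06^3·0.94^31 = 0.18985
P(X ≤ 3) = 0.85544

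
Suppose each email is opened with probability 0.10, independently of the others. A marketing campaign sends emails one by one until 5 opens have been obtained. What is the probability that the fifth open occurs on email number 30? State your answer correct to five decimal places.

0.01705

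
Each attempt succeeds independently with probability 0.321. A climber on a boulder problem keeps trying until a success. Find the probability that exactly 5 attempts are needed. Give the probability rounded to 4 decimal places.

0.0682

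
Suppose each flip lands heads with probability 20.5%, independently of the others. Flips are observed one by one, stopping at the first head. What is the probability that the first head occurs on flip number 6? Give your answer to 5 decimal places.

Geometric (trials to first success), p = 0.205.
P(Y = 6) = (1−p)^5 · p = 0.31757 · 0.205 = 0.0651013

0.06510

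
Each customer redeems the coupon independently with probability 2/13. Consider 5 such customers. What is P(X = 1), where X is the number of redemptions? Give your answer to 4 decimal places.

0.3943

X ~ Binomial(n=5, p=0.153846).
P(X=1) = C(5,1) · p^1 · (1−p)^4
= 5 · 0.15385 · 0.51262 = 0.394325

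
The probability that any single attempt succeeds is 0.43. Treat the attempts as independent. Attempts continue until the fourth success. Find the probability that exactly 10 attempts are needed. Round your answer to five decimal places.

0.09849

Y = trial on which the fourth success occurs; negative binomial, r=4, p=0.43.
P(Y=10) = C(9,3) · p^4 · (1−p)^6
= 84 · 0.034188 · 0.034296 = 0.0984923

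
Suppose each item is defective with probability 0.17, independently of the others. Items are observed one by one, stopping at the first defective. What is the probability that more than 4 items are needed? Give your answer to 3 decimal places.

0.475

Y = number of items to the first success; geometric, p = 0.17.
P(Y > 4) = P(first 4 all fail) = (1−p)^4 = 0.47458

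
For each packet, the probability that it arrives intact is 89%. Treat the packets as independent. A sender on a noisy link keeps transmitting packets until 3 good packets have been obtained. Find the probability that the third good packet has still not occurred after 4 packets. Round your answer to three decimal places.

Needing more than 4 packets ⇔ fewer than 3 successes in the first 4. With X ~ Binomial(4, 0.89), P(Y > 4) = P(X ≤ 2).
  k=0: C(4,0)·0.89^0·0.11^4 = 0.00015
  k=1: C(4,1)·0.89^1·0.11^3 = 0.00474
  k=2: C(4,2)·0.89^2·0.11^2 = 0.05751
P(X ≤ 2) = 0.06239

0.062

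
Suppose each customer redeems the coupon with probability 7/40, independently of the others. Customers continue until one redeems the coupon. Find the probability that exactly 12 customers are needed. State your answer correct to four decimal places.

0.0211

Geometric (trials to first success), p = 0.175.
P(Y = 12) = (1−p)^11 · p = 0.1205 · 0.175 = 0.021088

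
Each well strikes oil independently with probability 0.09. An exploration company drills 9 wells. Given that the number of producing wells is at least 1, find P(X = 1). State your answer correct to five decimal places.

0.66584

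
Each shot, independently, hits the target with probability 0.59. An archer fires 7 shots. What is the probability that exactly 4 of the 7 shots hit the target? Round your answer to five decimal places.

0.29230

X ~ Binomial(n=7, p=0.59).
P(X=4) = C(7,4) · p^4 · (1−p)^3
= 35 · 0.12117 · 0.068921 = 0.2922992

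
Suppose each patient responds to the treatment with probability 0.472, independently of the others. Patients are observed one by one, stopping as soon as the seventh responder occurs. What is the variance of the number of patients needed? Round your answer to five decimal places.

16.59006

Y = total patients until the seventh success; negative binomial with r=7, p=0.472.
Var(Y) = r(1−p)/p² = 7·0.528 / 0.472² = 16.5900603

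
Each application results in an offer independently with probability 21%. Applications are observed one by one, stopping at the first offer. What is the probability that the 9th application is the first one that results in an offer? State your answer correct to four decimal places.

0.0319

Geometric (trials to first success), p = 0.21.
P(Y = 9) = (1−p)^8 · p = 0.15171 · 0.21 = 0.031859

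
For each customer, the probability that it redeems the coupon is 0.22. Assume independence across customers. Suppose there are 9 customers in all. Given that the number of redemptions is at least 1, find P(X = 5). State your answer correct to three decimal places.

0.027

X ~ Binomial(9, 0.22). Want P(X=5 | X≥1) = P(X=5) / P(X≥1).
P(X=5) = C(9,5)·0.22^5·0.78^4 = 0.02404
P(X≥1) = 1 − 0.10687 = 0.89313
Ratio = 0.02404 / 0.89313 = 0.02691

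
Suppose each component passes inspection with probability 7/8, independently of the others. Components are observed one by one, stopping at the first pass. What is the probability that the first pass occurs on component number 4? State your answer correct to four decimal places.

0.0017

Geometric (trials to first success), p = 0.875.
P(Y = 4) = (1−p)^3 · p = 0.0019531 · 0.875 = 0.001709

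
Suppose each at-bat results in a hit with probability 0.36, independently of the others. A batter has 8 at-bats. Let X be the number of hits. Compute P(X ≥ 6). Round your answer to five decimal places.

0.02926

X ~ Binomial(8, 0.36); P(X ≥ 6) = Σ C(8,k) p^k (1−p)^(8−k) over k:
  k=6: C(8,6)·0.36^6·0.64^2 = 0.0249651
  k=7: C(8,7)·0.36^7·0.64^1 = 0.0040122
  k=8: C(8,8)·0.36^8·0.64^0 = 0.0002821
Total = 0.0292594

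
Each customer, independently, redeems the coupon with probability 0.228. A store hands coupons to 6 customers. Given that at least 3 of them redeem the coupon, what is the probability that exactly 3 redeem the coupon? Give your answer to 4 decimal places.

X ~ Binomial(6, 0.228). Want P(X=3 | X≥3) = P(X=3) / P(X≥3).
P(X=3) = C(6,3)·0.228^3·0.772^3 = 0.109065
P(X≥3) = 1 − 0.211692 − 0.375122 − 0.276968 = 0.136218
Ratio = 0.109065 / 0.136218 = 0.800668

0.8007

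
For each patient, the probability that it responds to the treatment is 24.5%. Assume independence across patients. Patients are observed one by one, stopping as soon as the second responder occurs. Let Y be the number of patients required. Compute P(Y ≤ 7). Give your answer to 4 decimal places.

Finishing within 7 patients ⇔ at least 2 successes in the first 7. With X ~ Binomial(7, 0.245), P(Y ≤ 7) = 1 − P(X ≤ 1).
  k=0: C(7,0)·0.245^0·0.755^7 = 0.139839
  k=1: C(7,1)·0.245^1·0.755^6 = 0.317648
1 − 0.457487 = 0.542513

0.5425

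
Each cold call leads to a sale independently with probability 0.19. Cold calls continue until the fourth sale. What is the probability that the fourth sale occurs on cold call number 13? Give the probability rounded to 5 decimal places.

Y = trial on which the fourth success occurs; negative binomial, r=4, p=0.19.
P(Y=13) = C(12,3) · p^4 · (1−p)^9
= 220 · 0.0013032 · 0.15009 = 0.0430331

0.04303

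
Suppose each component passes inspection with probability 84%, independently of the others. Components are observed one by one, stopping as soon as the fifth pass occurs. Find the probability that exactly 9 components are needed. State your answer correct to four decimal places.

Y = trial on which the fifth success occurs; negative binomial, r=5, p=0.84.
P(Y=9) = C(8,4) · p^5 · (1−p)^4
= 70 · 0.41821 · 0.00065536 = 0.019186

0.0192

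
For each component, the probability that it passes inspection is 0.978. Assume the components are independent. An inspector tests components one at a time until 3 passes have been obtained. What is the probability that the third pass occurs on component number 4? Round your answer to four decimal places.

0.0617

Y = trial on which the third success occurs; negative binomial, r=3, p=0.978.
P(Y=4) = C(3,2) · p^3 · (1−p)^1
= 3 · 0.93544 · 0.022 = 0.061739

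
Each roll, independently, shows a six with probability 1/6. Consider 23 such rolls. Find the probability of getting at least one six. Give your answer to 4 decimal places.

P(at least one) = 1 − P(none) = 1 − (1 − 0.166667)^23
= 1 − 0.015095 = 0.984905

0.9849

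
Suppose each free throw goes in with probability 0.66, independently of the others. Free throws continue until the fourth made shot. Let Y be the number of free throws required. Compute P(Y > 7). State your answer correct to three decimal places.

Needing more than 7 free throws ⇔ fewer than 4 successes in the first 7. With X ~ Binomial(7, 0.66), P(Y > 7) = P(X ≤ 3).
  k=0: C(7,0)·0.66^0·0.34^7 = 0.00053
  k=1: C(7,1)·0.66^1·0.34^6 = 0.00714
  k=2: C(7,2)·0.66^2·0.34^5 = 0.04156
  k=3: C(7,3)·0.66^3·0.34^4 = 0.13447
P(X ≤ 3) = 0.18369

0.184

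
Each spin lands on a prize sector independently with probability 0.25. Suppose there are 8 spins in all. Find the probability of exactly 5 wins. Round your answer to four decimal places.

X ~ Binomial(n=8, p=0.25).
P(X=5) = C(8,5) · p^5 · (1−p)^3
= 56 · 0.00097656 · 0.42188 = 0.023071

0.0231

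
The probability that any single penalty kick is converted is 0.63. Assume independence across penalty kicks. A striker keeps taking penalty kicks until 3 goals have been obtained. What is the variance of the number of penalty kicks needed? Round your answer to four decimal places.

Y = total penalty kicks until the third success; negative binomial with r=3, p=0.63.
Var(Y) = r(1−p)/p² = 3·0.37 / 0.63² = 2.796674

2.7967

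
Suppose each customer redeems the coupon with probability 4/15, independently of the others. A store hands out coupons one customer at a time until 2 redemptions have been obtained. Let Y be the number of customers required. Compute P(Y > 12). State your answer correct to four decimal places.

Needing more than 12 customers ⇔ fewer than 2 successes in the first 12. With X ~ Binomial(12, 0.266667), P(Y > 12) = P(X ≤ 1).
  k=0: C(12,0)·0.266667^0·0.733333^12 = 0.024189
  k=1: C(12,1)·0.266667^1·0.733333^11 = 0.105552
P(X ≤ 1) = 0.129741

0.1297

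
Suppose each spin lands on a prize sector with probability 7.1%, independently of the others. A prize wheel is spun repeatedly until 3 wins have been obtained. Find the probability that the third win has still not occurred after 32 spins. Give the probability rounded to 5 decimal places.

Needing more than 32 spins ⇔ fewer than 3 successes in the first 32. With X ~ Binomial(32, 0.071), P(Y > 32) = P(X ≤ 2).
  k=0: C(32,0)·0.071^0·0.929^32 = 0.0947333
  k=1: C(32,1)·0.071^1·0.929^31 = 0.2316837
  k=2: C(32,2)·0.071^2·0.929^30 = 0.2744541
P(X ≤ 2) = 0.6008712

0.60087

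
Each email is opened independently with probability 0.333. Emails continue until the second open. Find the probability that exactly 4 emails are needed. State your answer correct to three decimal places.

0.148

Y = trial on which the second success occurs; negative binomial, r=2, p=0.333.
P(Y=4) = C(3,1) · p^2 · (1−p)^2
= 3 · 0.11089 · 0.44489 = 0.14800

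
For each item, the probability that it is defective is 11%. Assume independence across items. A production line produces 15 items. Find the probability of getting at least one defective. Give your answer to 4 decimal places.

0.8259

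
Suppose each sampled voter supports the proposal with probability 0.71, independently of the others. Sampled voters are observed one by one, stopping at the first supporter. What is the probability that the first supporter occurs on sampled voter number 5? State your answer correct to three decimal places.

0.005

Geometric (trials to first success), p = 0.71.
P(Y = 5) = (1−p)^4 · p = 0.0070728 · 0.71 = 0.00502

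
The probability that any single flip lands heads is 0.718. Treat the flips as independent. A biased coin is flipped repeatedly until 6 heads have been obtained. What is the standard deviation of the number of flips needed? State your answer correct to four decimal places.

1.8117

Y = total flips until the sixth success; negative binomial with r=6, p=0.718.
SD(Y) = √[r(1−p)/p²] = √(3.282097) = 1.811656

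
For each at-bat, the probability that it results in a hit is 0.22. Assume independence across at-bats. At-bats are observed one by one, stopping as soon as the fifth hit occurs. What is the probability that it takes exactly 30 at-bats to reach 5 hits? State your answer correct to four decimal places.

0.0246

Y = trial on which the fifth success occurs; negative binomial, r=5, p=0.22.
P(Y=30) = C(29,4) · p^5 · (1−p)^25
= 23751 · 0.00051536 · 0.0020062 = 0.024556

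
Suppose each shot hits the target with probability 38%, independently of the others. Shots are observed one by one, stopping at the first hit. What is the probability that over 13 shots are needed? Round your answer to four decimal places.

Y = number of shots to the first success; geometric, p = 0.38.
P(Y > 13) = P(first 13 all fail) = (1−p)^13 = 0.002000

0.0020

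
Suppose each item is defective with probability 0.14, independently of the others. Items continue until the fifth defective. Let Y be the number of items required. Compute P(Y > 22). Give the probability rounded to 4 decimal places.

Needing more than 22 items ⇔ fewer than 5 successes in the first 22. With X ~ Binomial(22, 0.14), P(Y > 22) = P(X ≤ 4).
  k=0: C(22,0)·0.14^0·0.86^22 = 0.036221
  k=1: C(22,1)·0.14^1·0.86^21 = 0.129723
  k=2: C(22,2)·0.14^2·0.86^20 = 0.221736
  k=3: C(22,3)·0.14^3·0.86^19 = 0.240644
  k=4: C(22,4)·0.14^4·0.86^18 = 0.186080
P(X ≤ 4) = 0.814405

0.8144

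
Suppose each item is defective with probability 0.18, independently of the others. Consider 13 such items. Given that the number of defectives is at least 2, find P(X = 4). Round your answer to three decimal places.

0.178

X ~ Binomial(13, 0.18). Want P(X=4 | X≥2) = P(X=4) / P(X≥2).
P(X=4) = C(13,4)·0.18^4·0.82^9 = 0.12581
P(X≥2) = 1 − 0.07578 − 0.21626 = 0.70795
Ratio = 0.12581 / 0.70795 = 0.17771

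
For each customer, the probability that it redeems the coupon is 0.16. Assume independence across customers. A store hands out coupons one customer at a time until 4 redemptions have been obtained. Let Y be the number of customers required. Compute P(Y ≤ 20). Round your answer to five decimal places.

0.40100

Finishing within 20 customers ⇔ at least 4 successes in the first 20. With X ~ Binomial(20, 0.16), P(Y ≤ 20) = 1 − P(X ≤ 3).
  k=0: C(20,0)·0.16^0·0.84^20 = 0.0305904
  k=1: C(20,1)·0.16^1·0.84^19 = 0.1165350
  k=2: C(20,2)·0.16^2·0.84^18 = 0.2108729
  k=3: C(20,3)·0.16^3·0.84^17 = 0.2409976
1 − 0.5989959 = 0.4010041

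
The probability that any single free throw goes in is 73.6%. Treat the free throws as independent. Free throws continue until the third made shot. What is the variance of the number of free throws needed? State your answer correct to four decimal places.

Y = total free throws until the third success; negative binomial with r=3, p=0.736.
Var(Y) = r(1−p)/p² = 3·0.264 / 0.736² = 1.462075

1.4621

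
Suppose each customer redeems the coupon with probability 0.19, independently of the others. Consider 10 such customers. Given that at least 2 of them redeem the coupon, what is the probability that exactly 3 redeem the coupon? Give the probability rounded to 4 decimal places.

0.3174

X ~ Binomial(10, 0.19). Want P(X=3 | X≥2) = P(X=3) / P(X≥2).
P(X=3) = C(10,3)·0.19^3·0.81^7 = 0.188294
P(X≥2) = 1 − 0.121577 − 0.285180 = 0.593244
Ratio = 0.188294 / 0.593244 = 0.317398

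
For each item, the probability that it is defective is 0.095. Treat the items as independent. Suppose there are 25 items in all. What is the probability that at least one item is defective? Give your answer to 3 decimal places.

0.918

P(at least one) = 1 − P(none) = 1 − (1 − 0.095)^25
= 1 − 0.08245 = 0.91755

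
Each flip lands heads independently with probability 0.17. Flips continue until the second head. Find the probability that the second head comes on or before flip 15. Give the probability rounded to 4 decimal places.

0.7511

Finishing within 15 flips ⇔ at least 2 successes in the first 15. With X ~ Binomial(15, 0.17), P(Y ≤ 15) = 1 − P(X ≤ 1).
  k=0: C(15,0)·0.17^0·0.83^15 = 0.061118
  k=1: C(15,1)·0.17^1·0.83^14 = 0.187773
1 − 0.248891 = 0.751109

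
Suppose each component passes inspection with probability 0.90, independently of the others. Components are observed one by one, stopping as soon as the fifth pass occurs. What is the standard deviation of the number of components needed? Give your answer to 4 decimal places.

Y = total components until the fifth success; negative binomial with r=5, p=0.90.
SD(Y) = √[r(1−p)/p²] = √(0.617284) = 0.785674

0.7857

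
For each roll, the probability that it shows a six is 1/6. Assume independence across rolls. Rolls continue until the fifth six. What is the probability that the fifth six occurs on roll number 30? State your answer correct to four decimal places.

Y = trial on which the fifth success occurs; negative binomial, r=5, p=0.166667.
P(Y=30) = C(29,4) · p^5 · (1−p)^25
= 23751 · 0.0001286 · 0.010483 = 0.032018

0.0320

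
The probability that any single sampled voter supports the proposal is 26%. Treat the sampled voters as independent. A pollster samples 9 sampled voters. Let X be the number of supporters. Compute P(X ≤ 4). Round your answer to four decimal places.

X ~ Binomial(9, 0.26); P(X ≤ 4) = Σ C(9,k) p^k (1−p)^(9−k) over k:
  k=0: C(9,0)·0.26^0·0.74^9 = 0.066540
  k=1: C(9,1)·0.26^1·0.74^8 = 0.210412
  k=2: C(9,2)·0.26^2·0.74^7 = 0.295714
  k=3: C(9,3)·0.26^3·0.74^6 = 0.242432
  k=4: C(9,4)·0.26^4·0.74^5 = 0.127768
Total = 0.942866

0.9429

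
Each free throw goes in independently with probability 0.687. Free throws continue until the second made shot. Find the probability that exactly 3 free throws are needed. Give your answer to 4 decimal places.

0.2955

Y = trial on which the second success occurs; negative binomial, r=2, p=0.687.
P(Y=3) = C(2,1) · p^2 · (1−p)^1
= 2 · 0.47197 · 0.313 = 0.295453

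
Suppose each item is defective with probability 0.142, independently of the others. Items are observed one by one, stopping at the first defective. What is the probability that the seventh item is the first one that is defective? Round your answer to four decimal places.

0.0567

Geometric (trials to first success), p = 0.142.
P(Y = 7) = (1−p)^6 · p = 0.39895 · 0.142 = 0.056652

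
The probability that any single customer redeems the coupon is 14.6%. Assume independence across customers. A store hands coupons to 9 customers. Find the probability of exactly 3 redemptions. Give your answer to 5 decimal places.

X ~ Binomial(n=9, p=0.146).
P(X=3) = C(9,3) · p^3 · (1−p)^6
= 84 · 0.0031121 · 0.38792 = 0.1014110

0.10141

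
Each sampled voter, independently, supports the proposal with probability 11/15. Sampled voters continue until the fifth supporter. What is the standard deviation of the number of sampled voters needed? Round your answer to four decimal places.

1.5746

Y = total sampled voters until the fifth success; negative binomial with r=5, p=0.733333.
SD(Y) = √[r(1−p)/p²] = √(2.479339) = 1.574592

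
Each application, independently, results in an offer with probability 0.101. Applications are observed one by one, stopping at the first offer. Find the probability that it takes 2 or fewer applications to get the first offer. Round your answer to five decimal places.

0.19180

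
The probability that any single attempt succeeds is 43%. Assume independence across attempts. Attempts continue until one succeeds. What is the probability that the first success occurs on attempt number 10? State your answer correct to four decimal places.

0.0027

Geometric (trials to first success), p = 0.43.
P(Y = 10) = (1−p)^9 · p = 0.0063515 · 0.43 = 0.002731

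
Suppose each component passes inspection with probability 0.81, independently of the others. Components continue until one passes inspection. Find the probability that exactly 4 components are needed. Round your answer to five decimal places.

0.00556

Geometric (trials to first success), p = 0.81.
P(Y = 4) = (1−p)^3 · p = 0.006859 · 0.81 = 0.0055558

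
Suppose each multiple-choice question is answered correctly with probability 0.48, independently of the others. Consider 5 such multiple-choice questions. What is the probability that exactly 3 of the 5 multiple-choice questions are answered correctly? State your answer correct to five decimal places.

0.29904

X ~ Binomial(n=5, p=0.48).
P(X=3) = C(5,3) · p^3 · (1−p)^2
= 10 · 0.11059 · 0.2704 = 0.2990408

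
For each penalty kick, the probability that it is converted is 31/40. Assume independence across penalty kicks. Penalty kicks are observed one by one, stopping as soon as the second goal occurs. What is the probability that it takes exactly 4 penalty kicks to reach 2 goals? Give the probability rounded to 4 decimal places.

Y = trial on which the second success occurs; negative binomial, r=2, p=0.775.
P(Y=4) = C(3,1) · p^2 · (1−p)^2
= 3 · 0.60062 · 0.050625 = 0.091220

0.0912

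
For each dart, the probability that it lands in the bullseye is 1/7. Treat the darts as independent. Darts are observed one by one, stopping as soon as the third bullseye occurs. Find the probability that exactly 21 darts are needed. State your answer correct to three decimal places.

0.035

Y = trial on which the third success occurs; negative binomial, r=3, p=0.142857.
P(Y=21) = C(20,2) · p^3 · (1−p)^18
= 190 · 0.0029155 · 0.062367 = 0.03455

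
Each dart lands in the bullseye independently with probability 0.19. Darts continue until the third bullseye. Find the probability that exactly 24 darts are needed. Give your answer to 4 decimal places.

0.0208

Y = trial on which the third success occurs; negative binomial, r=3, p=0.19.
P(Y=24) = C(23,2) · p^3 · (1−p)^21
= 253 · 0.006859 · 0.011973 = 0.020776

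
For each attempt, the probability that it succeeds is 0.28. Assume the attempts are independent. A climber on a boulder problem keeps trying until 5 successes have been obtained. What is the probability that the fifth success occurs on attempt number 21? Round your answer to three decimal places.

0.043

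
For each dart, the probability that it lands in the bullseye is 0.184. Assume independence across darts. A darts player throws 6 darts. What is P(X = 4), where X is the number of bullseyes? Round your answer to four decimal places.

0.0114

X ~ Binomial(n=6, p=0.184).
P(X=4) = C(6,4) · p^4 · (1−p)^2
= 15 · 0.0011462 · 0.66586 = 0.011448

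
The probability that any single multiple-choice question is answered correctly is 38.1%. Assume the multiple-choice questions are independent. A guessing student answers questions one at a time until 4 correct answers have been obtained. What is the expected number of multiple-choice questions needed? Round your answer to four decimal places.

Y = total multiple-choice questions until the fourth success; negative binomial with r=4, p=0.381.
E[Y] = r / p = 4 / 0.381 = 10.498688

10.4987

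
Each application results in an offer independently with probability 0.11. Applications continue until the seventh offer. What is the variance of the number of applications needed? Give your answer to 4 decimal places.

Y = total applications until the seventh success; negative binomial with r=7, p=0.11.
Var(Y) = r(1−p)/p² = 7·0.89 / 0.11² = 514.876033

514.8760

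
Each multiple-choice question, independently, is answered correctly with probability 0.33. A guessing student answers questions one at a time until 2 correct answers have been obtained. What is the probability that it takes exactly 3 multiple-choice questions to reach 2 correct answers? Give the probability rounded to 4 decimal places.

Y = trial on which the second success occurs; negative binomial, r=2, p=0.33.
P(Y=3) = C(2,1) · p^2 · (1−p)^1
= 2 · 0.1089 · 0.67 = 0.145926

0.1459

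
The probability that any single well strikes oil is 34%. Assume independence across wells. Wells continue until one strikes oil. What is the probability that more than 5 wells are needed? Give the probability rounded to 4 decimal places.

0.1252

Y = number of wells to the first success; geometric, p = 0.34.
P(Y > 5) = P(first 5 all fail) = (1−p)^5 = 0.125233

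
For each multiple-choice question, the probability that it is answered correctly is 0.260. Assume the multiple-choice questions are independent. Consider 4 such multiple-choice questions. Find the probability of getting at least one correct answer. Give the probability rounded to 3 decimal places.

P(at least one) = 1 − P(none) = 1 − (1 − 0.26)^4
= 1 − 0.29987 = 0.70013

0.700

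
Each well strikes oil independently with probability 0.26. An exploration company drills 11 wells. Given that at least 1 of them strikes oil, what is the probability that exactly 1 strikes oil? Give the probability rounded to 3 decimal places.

0.146

X ~ Binomial(11, 0.26). Want P(X=1 | X≥1) = P(X=1) / P(X≥1).
P(X=1) = C(11,1)·0.26^1·0.74^10 = 0.14083
P(X≥1) = 1 − 0.03644 = 0.96356
Ratio = 0.14083 / 0.96356 = 0.14615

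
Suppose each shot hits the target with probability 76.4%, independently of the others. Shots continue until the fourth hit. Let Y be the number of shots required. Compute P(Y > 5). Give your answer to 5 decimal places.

0.33768

Needing more than 5 shots ⇔ fewer than 4 successes in the first 5. With X ~ Binomial(5, 0.764), P(Y > 5) = P(X ≤ 3).
  k=0: C(5,0)·0.764^0·0.236^5 = 0.0007321
  k=1: C(5,1)·0.764^1·0.236^4 = 0.0118498
  k=2: C(5,2)·0.764^2·0.236^3 = 0.0767225
  k=3: C(5,3)·0.764^3·0.236^2 = 0.2483728
P(X ≤ 3) = 0.3376772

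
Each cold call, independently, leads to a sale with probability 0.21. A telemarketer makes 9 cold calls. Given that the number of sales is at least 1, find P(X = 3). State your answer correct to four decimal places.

0.2149

X ~ Binomial(9, 0.21). Want P(X=3 | X≥1) = P(X=3) / P(X≥1).
P(X=3) = C(9,3)·0.21^3·0.79^6 = 0.189104
P(X≥1) = 1 − 0.119852 = 0.880148
Ratio = 0.189104 / 0.880148 = 0.214854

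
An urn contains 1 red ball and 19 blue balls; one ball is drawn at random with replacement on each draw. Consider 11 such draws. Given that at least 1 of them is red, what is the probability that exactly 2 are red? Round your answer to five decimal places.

X ~ Binomial(11, 0.05). Want P(X=2 | X≥1) = P(X=2) / P(X≥1).
P(X=2) = C(11,2)·0.05^2·0.95^9 = 0.0866593
P(X≥1) = 1 − 0.5688001 = 0.4311999
Ratio = 0.0866593 / 0.4311999 = 0.2009724

0.20097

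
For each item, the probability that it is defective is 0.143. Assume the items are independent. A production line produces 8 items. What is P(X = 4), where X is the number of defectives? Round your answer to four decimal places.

0.0158

X ~ Binomial(n=8, p=0.143).
P(X=4) = C(8,4) · p^4 · (1−p)^4
= 70 · 0.00041816 · 0.53942 = 0.015789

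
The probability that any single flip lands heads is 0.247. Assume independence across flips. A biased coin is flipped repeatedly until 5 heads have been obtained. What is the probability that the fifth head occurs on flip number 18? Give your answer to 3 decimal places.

Y = trial on which the fifth success occurs; negative binomial, r=5, p=0.247.
P(Y=18) = C(17,4) · p^5 · (1−p)^13
= 2380 · 0.00091936 · 0.025023 = 0.05475

0.055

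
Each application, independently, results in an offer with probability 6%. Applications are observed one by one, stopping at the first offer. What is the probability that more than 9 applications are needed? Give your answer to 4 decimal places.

Y = number of applications to the first success; geometric, p = 0.06.
P(Y > 9) = P(first 9 all fail) = (1−p)^9 = 0.572995

0.5730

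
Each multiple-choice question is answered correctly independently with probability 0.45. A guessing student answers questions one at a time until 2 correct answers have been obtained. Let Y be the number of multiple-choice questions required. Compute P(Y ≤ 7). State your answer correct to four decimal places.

Finishing within 7 multiple-choice questions ⇔ at least 2 successes in the first 7. With X ~ Binomial(7, 0.45), P(Y ≤ 7) = 1 − P(X ≤ 1).
  k=0: C(7,0)·0.45^0·0.55^7 = 0.015224
  k=1: C(7,1)·0.45^1·0.55^6 = 0.087194
1 − 0.102418 = 0.897582

0.8976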